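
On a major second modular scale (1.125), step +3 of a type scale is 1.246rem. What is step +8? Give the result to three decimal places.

2.245rem

The gap is 8 − (3) = 5 steps, so the factor is 1.125^5.
1.246 × 1.125⁵ = 1.246 × 1.80203 ≈ 2.245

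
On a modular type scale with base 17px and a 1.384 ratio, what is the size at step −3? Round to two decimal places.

6.41px

Each step on a modular scale multiplies by the ratio, so the size n steps from the base is base × ratioⁿ.
17.0 ÷ 1.384³ = 17.0 ÷ 2.65099 ≈ 6.41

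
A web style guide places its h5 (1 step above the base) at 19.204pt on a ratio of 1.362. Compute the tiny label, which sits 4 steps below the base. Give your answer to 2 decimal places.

4.10pt

19.204 ÷ 1.362⁵ = 19.204 ÷ 4.68690 ≈ 4.097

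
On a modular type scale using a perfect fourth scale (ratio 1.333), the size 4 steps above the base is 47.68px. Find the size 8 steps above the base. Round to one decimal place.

47.68 × 1.333⁴ = 47.68 × 3.15733 ≈ 150.542

150.5px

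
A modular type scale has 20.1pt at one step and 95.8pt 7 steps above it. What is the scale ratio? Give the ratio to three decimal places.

1.250

The ratio satisfies 20.1 × r⁷ = 95.8, so r = (95.8 / 20.1)^(1/7).
r = 4.7662^(1/7) ≈ 1.2499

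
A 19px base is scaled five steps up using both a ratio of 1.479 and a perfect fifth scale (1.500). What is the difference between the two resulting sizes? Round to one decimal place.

At 1.479: 19.0 × 1.479⁵ = 134.460px
Perfect fifth: 19.0 × 1.500⁵ = 144.281px
Difference: 144.281 − 134.460 = 9.821px

9.8px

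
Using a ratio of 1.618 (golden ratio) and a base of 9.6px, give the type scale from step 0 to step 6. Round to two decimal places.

9.60px, 15.53px, 25.13px, 40.66px, 65.79px, 106.45px, 172.24px

Step 0: 9.6px
Step 1: 9.6 × 1.618 = 15.53
Step 2: 9.6 × 1.618² = 25.13
Step 3: 9.6 × 1.618³ = 40.66
Step 4: 9.6 × 1.618⁴ = 65.79
Step 5: 9.6 × 1.618⁵ = 106.45
Step 6: 9.6 × 1.618⁶ = 172.24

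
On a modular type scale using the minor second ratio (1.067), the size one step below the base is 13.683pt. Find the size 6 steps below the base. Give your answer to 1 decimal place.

The gap is -6 − (-1) = -5 steps, so the factor is 1.067^-5.
13.683 ÷ 1.067⁵ = 13.683 ÷ 1.38300 ≈ 9.894

9.9pt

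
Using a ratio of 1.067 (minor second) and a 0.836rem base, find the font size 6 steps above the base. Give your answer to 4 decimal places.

1.2337rem

0.836 × 1.067⁶ = 0.836 × 1.47566 ≈ 1.2337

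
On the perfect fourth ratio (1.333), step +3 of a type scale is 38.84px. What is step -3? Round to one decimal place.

6.9px

The gap is -3 − (3) = -6 steps, so the factor is 1.333^-6.
38.84 ÷ 1.333⁶ = 38.84 ÷ 5.61023 ≈ 6.923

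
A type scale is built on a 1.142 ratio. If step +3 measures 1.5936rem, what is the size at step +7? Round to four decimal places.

The gap is 7 − (3) = 4 steps, so the factor is 1.142^4.
1.5936 × 1.142⁴ = 1.5936 × 1.70084 ≈ 2.7105

2.7105rem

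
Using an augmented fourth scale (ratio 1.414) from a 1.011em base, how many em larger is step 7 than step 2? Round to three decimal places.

Step 2: 1.011 × 1.414² = 2.02139em
Step 7: 1.011 × 1.414⁷ = 11.42607em
Difference: 11.42607 − 2.02139 = 9.40468em

9.405em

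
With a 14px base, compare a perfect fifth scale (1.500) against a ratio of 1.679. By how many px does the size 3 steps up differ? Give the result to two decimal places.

19.01px

Perfect fifth: 14.0 × 1.500³ = 47.2500px
At 1.679: 14.0 × 1.679³ = 66.2644px
Difference: 66.2644 − 47.2500 = 19.0144px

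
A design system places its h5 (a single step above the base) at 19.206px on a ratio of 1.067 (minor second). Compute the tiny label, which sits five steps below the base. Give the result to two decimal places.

19.206 ÷ 1.067⁶ = 19.206 ÷ 1.47566 ≈ 13.015

13.02px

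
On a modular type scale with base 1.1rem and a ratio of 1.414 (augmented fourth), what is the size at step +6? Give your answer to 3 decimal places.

8.792rem

1.1 × 1.414⁶ = 1.1 × 7.99275 ≈ 8.792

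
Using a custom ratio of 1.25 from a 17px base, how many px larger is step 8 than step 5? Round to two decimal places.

Step 5: 17.0 × 1.25⁵ = 51.8799px
Step 8: 17.0 × 1.25⁸ = 101.3279px
Difference: 101.3279 − 51.8799 = 49.4480px

49.45px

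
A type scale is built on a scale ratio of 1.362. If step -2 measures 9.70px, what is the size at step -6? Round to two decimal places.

9.70 ÷ 1.362⁴ = 9.70 ÷ 3.44119 ≈ 2.819

2.82px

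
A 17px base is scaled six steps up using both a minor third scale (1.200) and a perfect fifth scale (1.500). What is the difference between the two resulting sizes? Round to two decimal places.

Minor third: 17.0 × 1.200⁶ = 50.7617px
Perfect fifth: 17.0 × 1.500⁶ = 193.6406px
Difference: 193.6406 − 50.7617 = 142.8789px

142.88px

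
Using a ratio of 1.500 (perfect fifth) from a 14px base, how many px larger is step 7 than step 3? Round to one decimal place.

192.0px

Step 3: 14.0 × 1.500³ = 47.250px
Step 7: 14.0 × 1.500⁷ = 239.203px
Difference: 239.203 − 47.250 = 191.953px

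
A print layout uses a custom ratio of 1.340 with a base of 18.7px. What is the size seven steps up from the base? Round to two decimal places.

18.7 × 1.340⁷ = 18.7 × 7.75771 ≈ 145.07

145.07px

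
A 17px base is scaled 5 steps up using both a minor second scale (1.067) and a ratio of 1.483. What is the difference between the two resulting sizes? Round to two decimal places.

Minor second: 17.0 × 1.067⁵ = 23.5110px
At 1.483: 17.0 × 1.483⁵ = 121.9424px
Difference: 121.9424 − 23.5110 = 98.4314px

98.43px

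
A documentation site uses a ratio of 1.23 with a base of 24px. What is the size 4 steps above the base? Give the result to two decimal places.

24.0 × 1.23⁴ = 24.0 × 2.28887 ≈ 54.93

54.93px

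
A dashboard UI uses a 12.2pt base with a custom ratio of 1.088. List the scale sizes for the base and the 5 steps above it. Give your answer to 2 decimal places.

Step 0: 12.2pt
Step 1: 12.2 × 1.088 = 13.27
Step 2: 12.2 × 1.088² = 14.44
Step 3: 12.2 × 1.088³ = 15.71
Step 4: 12.2 × 1.088⁴ = 17.10
Step 5: 12.2 × 1.088⁵ = 18.60

12.20pt, 13.27pt, 14.44pt, 15.71pt, 17.10pt, 18.60pt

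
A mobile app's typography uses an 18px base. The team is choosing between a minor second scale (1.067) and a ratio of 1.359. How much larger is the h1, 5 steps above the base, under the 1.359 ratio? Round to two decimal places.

58.55px

Minor second: 18.0 × 1.067⁵ = 24.8940px
At 1.359: 18.0 × 1.359⁵ = 83.4391px
Difference: 83.4391 − 24.8940 = 58.5451px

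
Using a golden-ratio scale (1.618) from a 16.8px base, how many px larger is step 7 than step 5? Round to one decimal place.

Step 5: 16.8 × 1.618⁵ = 186.295px
Step 7: 16.8 × 1.618⁷ = 487.707px
Difference: 487.707 − 186.295 = 301.412px

301.4px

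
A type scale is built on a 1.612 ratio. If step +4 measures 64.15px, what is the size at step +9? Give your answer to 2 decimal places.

64.15 × 1.612⁵ = 64.15 × 10.88492 ≈ 698.268

698.27px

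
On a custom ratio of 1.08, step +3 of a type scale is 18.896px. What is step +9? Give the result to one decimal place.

Moving from step +3 to step +9 is 6 steps up, so multiply by r⁶.
18.896 × 1.08⁶ = 18.896 × 1.58687 ≈ 29.986

30.0px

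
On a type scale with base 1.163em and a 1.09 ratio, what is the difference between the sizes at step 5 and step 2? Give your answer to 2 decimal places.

Step 2: 1.163 × 1.09² = 1.3818em
Step 5: 1.163 × 1.09⁵ = 1.7894em
Difference: 1.7894 − 1.3818 = 0.4076em

0.41em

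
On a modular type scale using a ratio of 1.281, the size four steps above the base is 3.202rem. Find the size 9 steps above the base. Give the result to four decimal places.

11.0450rem

The gap is 9 − (4) = 5 steps, so the factor is 1.281^5.
3.202 × 1.281⁵ = 3.202 × 3.44942 ≈ 11.0450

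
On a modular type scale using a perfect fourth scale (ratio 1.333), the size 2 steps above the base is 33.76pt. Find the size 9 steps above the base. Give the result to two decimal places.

33.76 × 1.333⁷ = 33.76 × 7.47844 ≈ 252.472

252.47pt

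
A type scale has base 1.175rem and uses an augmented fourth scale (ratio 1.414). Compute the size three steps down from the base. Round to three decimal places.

1.175 ÷ 1.414³ = 1.175 ÷ 2.82715 ≈ 0.416

0.416rem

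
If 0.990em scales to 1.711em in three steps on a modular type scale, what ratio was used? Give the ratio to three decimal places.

1.200

r³ = 1.711 / 0.990, so r = (1.711/0.990)^(1/3).
r = 1.7283^(1/3) ≈ 1.2001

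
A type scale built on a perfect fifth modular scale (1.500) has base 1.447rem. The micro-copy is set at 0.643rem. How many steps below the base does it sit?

2

1.500ⁿ = 1.447 / 0.643 = 2.2504
n = ln(2.2504) / ln(1.500) = 0.8111 / 0.4055 ≈ 2.00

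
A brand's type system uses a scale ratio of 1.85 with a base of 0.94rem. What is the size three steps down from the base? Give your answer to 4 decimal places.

0.1485rem

Every step multiplies by the scale ratio.
0.94 ÷ 1.85³ = 0.94 ÷ 6.33163 ≈ 0.1485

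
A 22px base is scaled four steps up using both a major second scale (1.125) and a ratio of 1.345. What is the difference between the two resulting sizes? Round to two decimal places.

Major second: 22.0 × 1.125⁴ = 35.2397px
At 1.345: 22.0 × 1.345⁴ = 71.9966px
Difference: 71.9966 − 35.2397 = 36.7569px

36.76px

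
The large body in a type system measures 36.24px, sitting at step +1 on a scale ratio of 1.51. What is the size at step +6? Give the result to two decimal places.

284.49px

36.24 × 1.51⁵ = 36.24 × 7.85027 ≈ 284.494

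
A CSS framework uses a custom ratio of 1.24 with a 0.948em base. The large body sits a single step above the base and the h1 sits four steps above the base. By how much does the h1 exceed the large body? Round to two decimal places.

1.07em

Step 1: 0.948 × 1.24 = 1.1755em
Step 4: 0.948 × 1.24⁴ = 2.2413em
Difference: 2.2413 − 1.1755 = 1.0658em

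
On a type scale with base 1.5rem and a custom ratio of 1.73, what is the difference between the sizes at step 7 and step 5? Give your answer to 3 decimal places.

Step 5: 1.5 × 1.73⁵ = 23.24458rem
Step 7: 1.5 × 1.73⁷ = 69.56871rem
Difference: 69.56871 − 23.24458 = 46.32413rem

46.324rem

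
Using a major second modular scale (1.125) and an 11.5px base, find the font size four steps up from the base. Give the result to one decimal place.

Every step multiplies by the scale ratio.
11.5 × 1.125⁴ = 11.5 × 1.60181 ≈ 18.42

18.4px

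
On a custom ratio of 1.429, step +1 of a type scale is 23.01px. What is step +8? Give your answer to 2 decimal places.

279.99px

The gap is 8 − (1) = 7 steps, so the factor is 1.429^7.
23.01 × 1.429⁷ = 23.01 × 12.16818 ≈ 279.990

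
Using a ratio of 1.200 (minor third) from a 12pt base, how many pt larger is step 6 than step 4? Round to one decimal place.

Step 4: 12.0 × 1.200⁴ = 24.883pt
Step 6: 12.0 × 1.200⁶ = 35.832pt
Difference: 35.832 − 24.883 = 10.949pt

10.9pt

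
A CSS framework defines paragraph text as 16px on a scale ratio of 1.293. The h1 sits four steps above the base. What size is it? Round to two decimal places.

16.0 × 1.293⁴ = 16.0 × 2.79508 ≈ 44.72

44.72px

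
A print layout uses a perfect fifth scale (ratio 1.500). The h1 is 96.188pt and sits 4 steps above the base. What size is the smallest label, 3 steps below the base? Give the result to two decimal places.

5.63pt

96.188 ÷ 1.500⁷ = 96.188 ÷ 17.08594 ≈ 5.630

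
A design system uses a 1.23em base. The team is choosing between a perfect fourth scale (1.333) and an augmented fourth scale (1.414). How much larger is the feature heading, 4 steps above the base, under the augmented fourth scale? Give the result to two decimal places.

Perfect fourth: 1.23 × 1.333⁴ = 3.8835em
Augmented fourth: 1.23 × 1.414⁴ = 4.9170em
Difference: 4.9170 − 3.8835 = 1.0335em

1.03em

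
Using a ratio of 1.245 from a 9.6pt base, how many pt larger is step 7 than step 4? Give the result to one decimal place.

21.4pt

Step 4: 9.6 × 1.245⁴ = 23.065pt
Step 7: 9.6 × 1.245⁷ = 44.510pt
Difference: 44.510 − 23.065 = 21.445pt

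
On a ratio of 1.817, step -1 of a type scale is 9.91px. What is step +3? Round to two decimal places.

9.91 × 1.817⁴ = 9.91 × 10.89983 ≈ 108.017

108.02px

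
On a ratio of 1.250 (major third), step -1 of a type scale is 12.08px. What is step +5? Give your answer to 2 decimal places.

46.08px

12.08 × 1.250⁶ = 12.08 × 3.81470 ≈ 46.082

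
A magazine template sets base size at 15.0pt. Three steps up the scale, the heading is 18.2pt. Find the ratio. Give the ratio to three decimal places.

The ratio satisfies 15.0 × r³ = 18.2, so r = (18.2 / 15.0)^(1/3).
r = 1.2133^(1/3) ≈ 1.0666

1.067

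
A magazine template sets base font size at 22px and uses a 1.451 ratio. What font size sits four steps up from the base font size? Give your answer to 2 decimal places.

Each step on a modular scale multiplies by the ratio, so the size n steps from the base is base × ratioⁿ.
22.0 × 1.451⁴ = 22.0 × 4.43271 ≈ 97.52

97.52px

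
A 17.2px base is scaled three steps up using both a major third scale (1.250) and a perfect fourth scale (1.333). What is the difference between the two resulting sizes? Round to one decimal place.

7.1px

Major third: 17.2 × 1.250³ = 33.594px
Perfect fourth: 17.2 × 1.333³ = 40.740px
Difference: 40.740 − 33.594 = 7.146px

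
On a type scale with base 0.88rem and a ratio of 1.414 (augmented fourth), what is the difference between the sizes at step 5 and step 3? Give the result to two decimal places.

2.49rem

Step 3: 0.88 × 1.414³ = 2.4879rem
Step 5: 0.88 × 1.414⁵ = 4.9743rem
Difference: 4.9743 − 2.4879 = 2.4864rem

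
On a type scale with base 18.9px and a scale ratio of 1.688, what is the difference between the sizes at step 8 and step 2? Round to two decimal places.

Step 2: 18.9 × 1.688² = 53.8526px
Step 8: 18.9 × 1.688⁸ = 1245.7800px
Difference: 1245.7800 − 53.8526 = 1191.9274px

1191.93px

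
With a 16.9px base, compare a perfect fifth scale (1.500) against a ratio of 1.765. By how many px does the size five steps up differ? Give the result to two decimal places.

Perfect fifth: 16.9 × 1.500⁵ = 128.3344px
At 1.765: 16.9 × 1.765⁵ = 289.4745px
Difference: 289.4745 − 128.3344 = 161.1401px

161.14px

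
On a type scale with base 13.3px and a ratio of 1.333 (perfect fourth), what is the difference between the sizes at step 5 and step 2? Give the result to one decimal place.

Step 2: 13.3 × 1.333² = 23.633px
Step 5: 13.3 × 1.333⁵ = 55.976px
Difference: 55.976 − 23.633 = 32.343px

32.3px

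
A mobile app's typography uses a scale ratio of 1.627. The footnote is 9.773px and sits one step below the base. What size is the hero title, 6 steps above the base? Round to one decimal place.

294.9px

9.773 × 1.627⁷ = 9.773 × 30.17956 ≈ 294.945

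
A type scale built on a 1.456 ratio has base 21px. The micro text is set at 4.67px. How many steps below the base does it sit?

1.456ⁿ = 21 / 4.67 = 4.4968
n = ln(4.4968) / ln(1.456) = 1.5034 / 0.3757 ≈ 4.00

4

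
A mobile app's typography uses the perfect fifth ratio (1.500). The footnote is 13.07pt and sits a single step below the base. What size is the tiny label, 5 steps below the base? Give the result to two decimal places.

2.58pt

13.07 ÷ 1.500⁴ = 13.07 ÷ 5.06250 ≈ 2.582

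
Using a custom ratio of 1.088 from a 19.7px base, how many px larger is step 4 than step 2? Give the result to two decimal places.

4.28px

Step 2: 19.7 × 1.088² = 23.3198px
Step 4: 19.7 × 1.088⁴ = 27.6046px
Difference: 27.6046 − 23.3198 = 4.2848px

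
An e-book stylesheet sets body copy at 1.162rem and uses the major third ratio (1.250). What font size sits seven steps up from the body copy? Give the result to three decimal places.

5.541rem

A modular type scale is a geometric sequence: sizeₙ = base × rⁿ.
1.162 × 1.250⁷ = 1.162 × 4.76837 ≈ 5.541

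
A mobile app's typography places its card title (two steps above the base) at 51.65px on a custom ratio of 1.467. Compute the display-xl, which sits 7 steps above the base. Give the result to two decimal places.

Moving from step +2 to step +7 is 5 steps up, so multiply by r⁵.
51.65 × 1.467⁵ = 51.65 × 6.79439 ≈ 350.930

350.93px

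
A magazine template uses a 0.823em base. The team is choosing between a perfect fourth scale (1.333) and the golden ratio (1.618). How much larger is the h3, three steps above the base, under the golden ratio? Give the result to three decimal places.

1.537em

Perfect fourth: 0.823 × 1.333³ = 1.94935em
Golden ratio: 0.823 × 1.618³ = 3.48606em
Difference: 3.48606 − 1.94935 = 1.53671em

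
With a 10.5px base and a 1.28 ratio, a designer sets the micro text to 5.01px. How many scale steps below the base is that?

3

1.28ⁿ = 10.5 / 5.01 = 2.0958
n = ln(2.0958) / ln(1.28) = 0.7399 / 0.2469 ≈ 3.00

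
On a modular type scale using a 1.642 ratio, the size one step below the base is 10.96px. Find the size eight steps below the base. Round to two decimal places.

0.34px

Moving from step -1 to step -8 is 7 steps down, so divide by r⁷.
10.96 ÷ 1.642⁷ = 10.96 ÷ 32.18193 ≈ 0.341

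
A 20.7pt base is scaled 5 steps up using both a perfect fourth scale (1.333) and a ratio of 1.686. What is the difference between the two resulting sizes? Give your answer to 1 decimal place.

194.9pt

Perfect fourth: 20.7 × 1.333⁵ = 87.121pt
At 1.686: 20.7 × 1.686⁵ = 282.006pt
Difference: 282.006 − 87.121 = 194.885pt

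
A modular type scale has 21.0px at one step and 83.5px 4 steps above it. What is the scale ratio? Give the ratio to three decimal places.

1.412

r⁴ = 83.5 / 21.0, so r = (83.5/21.0)^(1/4).
r = 3.9762^(1/4) ≈ 1.4121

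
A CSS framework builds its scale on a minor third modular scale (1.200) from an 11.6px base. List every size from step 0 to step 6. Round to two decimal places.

Step 0: 11.6px
Step 1: 11.6 × 1.200 = 13.92
Step 2: 11.6 × 1.200² = 16.70
Step 3: 11.6 × 1.200³ = 20.04
Step 4: 11.6 × 1.200⁴ = 24.05
Step 5: 11.6 × 1.200⁵ = 28.86
Step 6: 11.6 × 1.200⁶ = 34.64

11.60px, 13.92px, 16.70px, 20.04px, 24.05px, 28.86px, 34.64px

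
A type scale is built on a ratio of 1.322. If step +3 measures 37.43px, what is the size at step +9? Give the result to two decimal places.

199.81px

37.43 × 1.322⁶ = 37.43 × 5.33812 ≈ 199.806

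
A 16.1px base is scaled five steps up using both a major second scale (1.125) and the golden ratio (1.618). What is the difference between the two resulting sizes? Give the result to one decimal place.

Major second: 16.1 × 1.125⁵ = 29.013px
Golden ratio: 16.1 × 1.618⁵ = 178.533px
Difference: 178.533 − 29.013 = 149.520px

149.5px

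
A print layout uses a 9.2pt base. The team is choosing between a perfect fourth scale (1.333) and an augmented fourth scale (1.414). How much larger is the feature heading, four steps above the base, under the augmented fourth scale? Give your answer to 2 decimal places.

7.73pt

Perfect fourth: 9.2 × 1.333⁴ = 29.0475pt
Augmented fourth: 9.2 × 1.414⁴ = 36.7778pt
Difference: 36.7778 − 29.0475 = 7.7303pt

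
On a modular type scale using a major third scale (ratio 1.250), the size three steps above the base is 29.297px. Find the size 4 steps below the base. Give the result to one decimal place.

6.1px

29.297 ÷ 1.250⁷ = 29.297 ÷ 4.76837 ≈ 6.144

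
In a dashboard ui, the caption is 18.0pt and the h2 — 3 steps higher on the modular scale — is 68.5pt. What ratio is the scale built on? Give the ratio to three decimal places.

The ratio satisfies 18.0 × r³ = 68.5, so r = (68.5 / 18.0)^(1/3).
r = 3.8056^(1/3) ≈ 1.5613

1.561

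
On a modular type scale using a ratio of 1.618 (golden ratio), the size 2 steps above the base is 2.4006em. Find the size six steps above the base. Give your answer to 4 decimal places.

2.4006 × 1.618⁴ = 2.4006 × 6.85353 ≈ 16.4526

16.4526em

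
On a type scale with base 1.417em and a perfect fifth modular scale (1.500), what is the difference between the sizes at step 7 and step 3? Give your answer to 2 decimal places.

Step 3: 1.417 × 1.500³ = 4.7824em
Step 7: 1.417 × 1.500⁷ = 24.2108em
Difference: 24.2108 − 4.7824 = 19.4284em

19.43em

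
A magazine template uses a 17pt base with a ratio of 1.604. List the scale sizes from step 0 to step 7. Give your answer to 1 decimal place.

17.0pt, 27.3pt, 43.7pt, 70.2pt, 112.5pt, 180.5pt, 289.5pt, 464.4pt

Step 0: 17pt
Step 1: 17.0 × 1.604 = 27.3
Step 2: 17.0 × 1.604² = 43.7
Step 3: 17.0 × 1.604³ = 70.2
Step 4: 17.0 × 1.604⁴ = 112.5
Step 5: 17.0 × 1.604⁵ = 180.5
Step 6: 17.0 × 1.604⁶ = 289.5
Step 7: 17.0 × 1.604⁷ = 464.4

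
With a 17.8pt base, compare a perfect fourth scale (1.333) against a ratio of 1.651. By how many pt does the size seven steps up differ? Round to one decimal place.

Perfect fourth: 17.8 × 1.333⁷ = 133.116pt
At 1.651: 17.8 × 1.651⁷ = 595.182pt
Difference: 595.182 − 133.116 = 462.066pt

462.1pt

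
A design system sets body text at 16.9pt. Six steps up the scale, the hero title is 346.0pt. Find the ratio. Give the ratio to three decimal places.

The ratio satisfies 16.9 × r⁶ = 346.0, so r = (346.0 / 16.9)^(1/6).
r = 20.4734^(1/6) ≈ 1.6540

1.654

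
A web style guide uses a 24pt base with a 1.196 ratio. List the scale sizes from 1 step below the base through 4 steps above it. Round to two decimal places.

Step -1: 24.0 ÷ 1.196 = 20.07
Step 0: 24pt
Step 1: 24.0 × 1.196 = 28.70
Step 2: 24.0 × 1.196² = 34.33
Step 3: 24.0 × 1.196³ = 41.06
Step 4: 24.0 × 1.196⁴ = 49.11

20.07pt, 24.00pt, 28.70pt, 34.33pt, 41.06pt, 49.11pt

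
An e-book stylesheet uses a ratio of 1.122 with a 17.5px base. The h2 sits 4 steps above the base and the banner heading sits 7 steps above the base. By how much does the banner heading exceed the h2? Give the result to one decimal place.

Step 4: 17.5 × 1.122⁴ = 27.734px
Step 7: 17.5 × 1.122⁷ = 39.173px
Difference: 39.173 − 27.734 = 11.439px

11.4px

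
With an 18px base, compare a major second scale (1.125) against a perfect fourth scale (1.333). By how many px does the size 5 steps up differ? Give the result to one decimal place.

43.3px

Major second: 18.0 × 1.125⁵ = 32.437px
Perfect fourth: 18.0 × 1.333⁵ = 75.757px
Difference: 75.757 − 32.437 = 43.320px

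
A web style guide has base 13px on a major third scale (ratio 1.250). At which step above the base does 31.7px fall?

4

1.250ⁿ = 31.7 / 13 = 2.4385
n = ln(2.4385) / ln(1.250) = 0.8914 / 0.2231 ≈ 3.99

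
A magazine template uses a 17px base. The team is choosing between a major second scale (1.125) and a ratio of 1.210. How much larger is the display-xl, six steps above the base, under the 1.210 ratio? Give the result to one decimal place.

Major second: 17.0 × 1.125⁶ = 34.464px
At 1.210: 17.0 × 1.210⁶ = 53.353px
Difference: 53.353 − 34.464 = 18.889px

18.9px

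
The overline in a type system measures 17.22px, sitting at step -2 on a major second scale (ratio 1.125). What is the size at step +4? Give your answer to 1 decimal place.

The gap is 4 − (-2) = 6 steps, so the factor is 1.125^6.
17.22 × 1.125⁶ = 17.22 × 2.02729 ≈ 34.910

34.9px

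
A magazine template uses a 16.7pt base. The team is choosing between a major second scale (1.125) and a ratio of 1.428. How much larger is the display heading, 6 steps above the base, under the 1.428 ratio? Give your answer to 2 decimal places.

107.75pt

Major second: 16.7 × 1.125⁶ = 33.8557pt
At 1.428: 16.7 × 1.428⁶ = 141.6073pt
Difference: 141.6073 − 33.8557 = 107.7516pt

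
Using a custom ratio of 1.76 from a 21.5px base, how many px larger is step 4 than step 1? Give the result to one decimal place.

Step 1: 21.5 × 1.76 = 37.840px
Step 4: 21.5 × 1.76⁴ = 206.295px
Difference: 206.295 − 37.840 = 168.455px

168.5px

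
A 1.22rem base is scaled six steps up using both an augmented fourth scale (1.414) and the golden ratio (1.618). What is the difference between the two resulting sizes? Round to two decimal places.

Augmented fourth: 1.22 × 1.414⁶ = 9.7512rem
Golden ratio: 1.22 × 1.618⁶ = 21.8893rem
Difference: 21.8893 − 9.7512 = 12.1381rem

12.14rem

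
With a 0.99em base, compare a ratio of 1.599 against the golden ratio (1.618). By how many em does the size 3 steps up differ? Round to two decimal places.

0.15em

At 1.599: 0.99 × 1.599³ = 4.0474em
Golden ratio: 0.99 × 1.618³ = 4.1934em
Difference: 4.1934 − 4.0474 = 0.1460em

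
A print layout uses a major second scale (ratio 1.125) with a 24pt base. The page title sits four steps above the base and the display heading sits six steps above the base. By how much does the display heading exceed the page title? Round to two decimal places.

Step 4: 24.0 × 1.125⁴ = 38.4434pt
Step 6: 24.0 × 1.125⁶ = 48.6549pt
Difference: 48.6549 − 38.4434 = 10.2115pt

10.21pt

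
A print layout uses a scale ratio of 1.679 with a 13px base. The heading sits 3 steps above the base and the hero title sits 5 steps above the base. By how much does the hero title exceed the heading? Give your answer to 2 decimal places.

Step 3: 13.0 × 1.679³ = 61.5312px
Step 5: 13.0 × 1.679⁵ = 173.4590px
Difference: 173.4590 − 61.5312 = 111.9278px

111.93px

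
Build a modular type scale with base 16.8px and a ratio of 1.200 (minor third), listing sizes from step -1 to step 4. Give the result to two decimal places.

Step -1: 16.8 ÷ 1.200 = 14.00
Step 0: 16.8px
Step 1: 16.8 × 1.200 = 20.16
Step 2: 16.8 × 1.200² = 24.19
Step 3: 16.8 × 1.200³ = 29.03
Step 4: 16.8 × 1.200⁴ = 34.84

14.00px, 16.80px, 20.16px, 24.19px, 29.03px, 34.84px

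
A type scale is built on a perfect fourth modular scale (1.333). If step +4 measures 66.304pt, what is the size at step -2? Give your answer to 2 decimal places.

11.82pt

66.304 ÷ 1.333⁶ = 66.304 ÷ 5.61023 ≈ 11.818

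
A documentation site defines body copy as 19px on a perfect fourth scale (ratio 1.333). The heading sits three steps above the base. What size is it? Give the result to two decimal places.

19.0 × 1.333³ = 19.0 × 2.36859 ≈ 45.00

45.00px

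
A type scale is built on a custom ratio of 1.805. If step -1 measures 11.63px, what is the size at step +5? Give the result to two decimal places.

Moving from step -1 to step +5 is 6 steps up, so multiply by r⁶.
11.63 × 1.805⁶ = 11.63 × 34.58305 ≈ 402.201

402.20px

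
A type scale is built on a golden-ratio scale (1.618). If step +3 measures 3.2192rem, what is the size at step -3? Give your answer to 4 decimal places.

Moving from step +3 to step -3 is 6 steps down, so divide by r⁶.
3.2192 ÷ 1.618⁶ = 3.2192 ÷ 17.94201 ≈ 0.1794

0.1794rem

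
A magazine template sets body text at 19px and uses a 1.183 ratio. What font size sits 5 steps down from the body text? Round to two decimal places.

Each step on a modular scale multiplies by the ratio, so the size n steps from the base is base × ratioⁿ.
19.0 ÷ 1.183⁵ = 19.0 ÷ 2.31699 ≈ 8.20

8.20px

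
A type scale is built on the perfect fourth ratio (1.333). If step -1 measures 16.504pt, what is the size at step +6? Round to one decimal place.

123.4pt

16.504 × 1.333⁷ = 16.504 × 7.47844 ≈ 123.424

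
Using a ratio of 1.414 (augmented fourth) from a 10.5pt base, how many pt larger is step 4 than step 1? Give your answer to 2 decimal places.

Step 1: 10.5 × 1.414 = 14.8470pt
Step 4: 10.5 × 1.414⁴ = 41.9746pt
Difference: 41.9746 − 14.8470 = 27.1276pt

27.13pt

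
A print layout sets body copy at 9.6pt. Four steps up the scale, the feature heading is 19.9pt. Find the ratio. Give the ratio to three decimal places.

1.200

The ratio satisfies 9.6 × r⁴ = 19.9, so r = (19.9 / 9.6)^(1/4).
r = 2.0729^(1/4) ≈ 1.1999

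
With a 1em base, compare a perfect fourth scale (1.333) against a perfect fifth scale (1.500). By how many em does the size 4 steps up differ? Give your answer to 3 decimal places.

Perfect fourth: 1.0 × 1.333⁴ = 3.15733em
Perfect fifth: 1.0 × 1.500⁴ = 5.06250em
Difference: 5.06250 − 3.15733 = 1.90517em

1.905em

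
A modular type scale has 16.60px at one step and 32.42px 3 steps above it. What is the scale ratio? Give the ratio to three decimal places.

1.250

r³ = 32.42 / 16.60, so r = (32.42/16.60)^(1/3).
r = 1.9530^(1/3) ≈ 1.2500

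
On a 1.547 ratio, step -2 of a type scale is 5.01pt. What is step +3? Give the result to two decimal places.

5.01 × 1.547⁵ = 5.01 × 8.86036 ≈ 44.390

44.39pt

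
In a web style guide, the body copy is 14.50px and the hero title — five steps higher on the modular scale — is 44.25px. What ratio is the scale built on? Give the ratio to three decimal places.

r⁵ = 44.25 / 14.50, so r = (44.25/14.50)^(1/5).
r = 3.0517^(1/5) ≈ 1.2500

1.250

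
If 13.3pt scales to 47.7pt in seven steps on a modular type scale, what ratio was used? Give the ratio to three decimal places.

1.200

r⁷ = 47.7 / 13.3, so r = (47.7/13.3)^(1/7).
r = 3.5865^(1/7) ≈ 1.2002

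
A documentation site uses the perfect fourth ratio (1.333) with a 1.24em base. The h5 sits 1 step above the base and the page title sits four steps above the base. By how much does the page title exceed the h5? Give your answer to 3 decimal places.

Step 1: 1.24 × 1.333 = 1.65292em
Step 4: 1.24 × 1.333⁴ = 3.91509em
Difference: 3.91509 − 1.65292 = 2.26217em

2.262em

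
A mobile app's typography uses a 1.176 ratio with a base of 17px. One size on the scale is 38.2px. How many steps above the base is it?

1.176ⁿ = 38.2 / 17 = 2.2471
n = ln(2.2471) / ln(1.176) = 0.8096 / 0.1621 ≈ 4.99

5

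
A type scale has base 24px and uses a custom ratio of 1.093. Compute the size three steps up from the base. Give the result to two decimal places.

24.0 × 1.093³ = 24.0 × 1.30575 ≈ 31.34

31.34px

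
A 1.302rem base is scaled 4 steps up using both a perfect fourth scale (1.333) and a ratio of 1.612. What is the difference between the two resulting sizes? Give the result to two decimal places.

Perfect fourth: 1.302 × 1.333⁴ = 4.1108rem
At 1.612: 1.302 × 1.612⁴ = 8.7917rem
Difference: 8.7917 − 4.1108 = 4.6809rem

4.68rem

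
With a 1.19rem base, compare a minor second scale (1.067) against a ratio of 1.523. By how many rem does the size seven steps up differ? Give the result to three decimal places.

20.744rem

Minor second: 1.19 × 1.067⁷ = 1.87369rem
At 1.523: 1.19 × 1.523⁷ = 22.61759rem
Difference: 22.61759 − 1.87369 = 20.74390rem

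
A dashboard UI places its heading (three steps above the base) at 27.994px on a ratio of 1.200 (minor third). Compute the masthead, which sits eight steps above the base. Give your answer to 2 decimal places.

69.66px

27.994 × 1.200⁵ = 27.994 × 2.48832 ≈ 69.658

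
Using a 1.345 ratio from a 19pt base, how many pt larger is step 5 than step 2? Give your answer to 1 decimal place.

49.3pt

Step 2: 19.0 × 1.345² = 34.371pt
Step 5: 19.0 × 1.345⁵ = 83.631pt
Difference: 83.631 − 34.371 = 49.260pt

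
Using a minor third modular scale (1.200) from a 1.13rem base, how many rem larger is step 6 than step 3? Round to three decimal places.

Step 3: 1.13 × 1.200³ = 1.95264rem
Step 6: 1.13 × 1.200⁶ = 3.37416rem
Difference: 3.37416 − 1.95264 = 1.42152rem

1.422rem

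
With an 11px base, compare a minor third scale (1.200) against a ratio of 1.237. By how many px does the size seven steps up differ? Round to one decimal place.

Minor third: 11.0 × 1.200⁷ = 39.415px
At 1.237: 11.0 × 1.237⁷ = 48.751px
Difference: 48.751 − 39.415 = 9.336px

9.3px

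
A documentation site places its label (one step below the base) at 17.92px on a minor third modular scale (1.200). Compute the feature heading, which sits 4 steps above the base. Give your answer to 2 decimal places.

17.92 × 1.200⁵ = 17.92 × 2.48832 ≈ 44.591

44.59px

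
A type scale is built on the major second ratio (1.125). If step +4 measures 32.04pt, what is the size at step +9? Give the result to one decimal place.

57.7pt

Moving from step +4 to step +9 is 5 steps up, so multiply by r⁵.
32.04 × 1.125⁵ = 32.04 × 1.80203 ≈ 57.737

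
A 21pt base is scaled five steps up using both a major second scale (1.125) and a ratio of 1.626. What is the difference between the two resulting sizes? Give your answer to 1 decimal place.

200.8pt

Major second: 21.0 × 1.125⁵ = 37.843pt
At 1.626: 21.0 × 1.626⁵ = 238.683pt
Difference: 238.683 − 37.843 = 200.840pt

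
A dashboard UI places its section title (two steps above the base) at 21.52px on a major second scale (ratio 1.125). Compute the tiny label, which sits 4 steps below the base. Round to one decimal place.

10.6px

Moving from step +2 to step -4 is 6 steps down, so divide by r⁶.
21.52 ÷ 1.125⁶ = 21.52 ÷ 2.02729 ≈ 10.615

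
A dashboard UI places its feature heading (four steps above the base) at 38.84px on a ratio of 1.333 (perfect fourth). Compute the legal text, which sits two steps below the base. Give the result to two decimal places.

6.92px

Moving from step +4 to step -2 is 6 steps down, so divide by r⁶.
38.84 ÷ 1.333⁶ = 38.84 ÷ 5.61023 ≈ 6.923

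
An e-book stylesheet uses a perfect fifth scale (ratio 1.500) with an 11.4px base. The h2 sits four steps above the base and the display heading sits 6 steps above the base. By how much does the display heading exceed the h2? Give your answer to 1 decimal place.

72.1px

Step 4: 11.4 × 1.500⁴ = 57.712px
Step 6: 11.4 × 1.500⁶ = 129.853px
Difference: 129.853 − 57.712 = 72.141px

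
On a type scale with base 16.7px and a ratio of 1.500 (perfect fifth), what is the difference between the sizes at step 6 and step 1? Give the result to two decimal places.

Step 1: 16.7 × 1.500 = 25.0500px
Step 6: 16.7 × 1.500⁶ = 190.2234px
Difference: 190.2234 − 25.0500 = 165.1734px

165.17px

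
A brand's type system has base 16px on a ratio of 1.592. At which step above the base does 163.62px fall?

5

1.592ⁿ = 163.62 / 16 = 10.2263
n = ln(10.2263) / ln(1.592) = 2.3250 / 0.4650 ≈ 5.00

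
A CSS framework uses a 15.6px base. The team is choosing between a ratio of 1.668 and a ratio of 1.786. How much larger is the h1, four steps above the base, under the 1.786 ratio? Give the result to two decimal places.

37.97px

At 1.668: 15.6 × 1.668⁴ = 120.7560px
At 1.786: 15.6 × 1.786⁴ = 158.7269px
Difference: 158.7269 − 120.7560 = 37.9709px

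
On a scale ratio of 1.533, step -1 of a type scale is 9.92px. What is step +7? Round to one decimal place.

Moving from step -1 to step +7 is 8 steps up, so multiply by r⁸.
9.92 × 1.533⁸ = 9.92 × 30.50263 ≈ 302.586

302.6px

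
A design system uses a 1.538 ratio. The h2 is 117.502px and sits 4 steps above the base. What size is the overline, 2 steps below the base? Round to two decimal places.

117.502 ÷ 1.538⁶ = 117.502 ÷ 13.23543 ≈ 8.878

8.88px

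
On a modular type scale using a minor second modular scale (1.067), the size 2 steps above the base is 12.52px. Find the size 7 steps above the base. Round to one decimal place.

The gap is 7 − (2) = 5 steps, so the factor is 1.067^5.
12.52 × 1.067⁵ = 12.52 × 1.38300 ≈ 17.315

17.3px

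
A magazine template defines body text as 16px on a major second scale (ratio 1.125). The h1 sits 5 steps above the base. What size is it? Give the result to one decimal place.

Every step multiplies by the scale ratio.
16.0 × 1.125⁵ = 16.0 × 1.80203 ≈ 28.83

28.8px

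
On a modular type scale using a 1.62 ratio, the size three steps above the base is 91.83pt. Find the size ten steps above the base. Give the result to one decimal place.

Moving from step +3 to step +10 is 7 steps up, so multiply by r⁷.
91.83 × 1.62⁷ = 91.83 × 29.28229 ≈ 2688.993

2689.0pt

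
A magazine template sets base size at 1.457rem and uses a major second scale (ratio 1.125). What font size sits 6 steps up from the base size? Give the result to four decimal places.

1.457 × 1.125⁶ = 1.457 × 2.02729 ≈ 2.9538

2.9538rem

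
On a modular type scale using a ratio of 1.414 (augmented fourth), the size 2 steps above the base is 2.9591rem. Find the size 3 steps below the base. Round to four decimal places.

The gap is -3 − (2) = -5 steps, so the factor is 1.414^-5.
2.9591 ÷ 1.414⁵ = 2.9591 ÷ 5.65258 ≈ 0.5235

0.5235rem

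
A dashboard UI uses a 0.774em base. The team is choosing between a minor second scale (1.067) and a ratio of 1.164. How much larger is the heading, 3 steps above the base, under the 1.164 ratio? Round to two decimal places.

Minor second: 0.774 × 1.067³ = 0.9402em
At 1.164: 0.774 × 1.164³ = 1.2207em
Difference: 1.2207 − 0.9402 = 0.2805em

0.28em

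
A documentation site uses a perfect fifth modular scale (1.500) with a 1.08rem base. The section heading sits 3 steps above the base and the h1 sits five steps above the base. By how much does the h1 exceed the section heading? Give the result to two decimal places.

Step 3: 1.08 × 1.500³ = 3.6450rem
Step 5: 1.08 × 1.500⁵ = 8.2012rem
Difference: 8.2012 − 3.6450 = 4.5562rem

4.56rem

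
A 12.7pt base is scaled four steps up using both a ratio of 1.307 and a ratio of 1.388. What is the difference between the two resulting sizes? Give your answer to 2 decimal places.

10.08pt

At 1.307: 12.7 × 1.307⁴ = 37.0601pt
At 1.388: 12.7 × 1.388⁴ = 47.1370pt
Difference: 47.1370 − 37.0601 = 10.0769pt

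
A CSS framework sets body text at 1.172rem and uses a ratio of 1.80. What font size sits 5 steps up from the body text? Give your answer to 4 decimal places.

1.172 × 1.80⁵ = 1.172 × 18.89568 ≈ 22.1457

22.1457rem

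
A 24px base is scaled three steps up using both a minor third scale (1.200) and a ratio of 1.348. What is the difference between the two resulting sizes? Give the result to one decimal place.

Minor third: 24.0 × 1.200³ = 41.472px
At 1.348: 24.0 × 1.348³ = 58.787px
Difference: 58.787 − 41.472 = 17.315px

17.3px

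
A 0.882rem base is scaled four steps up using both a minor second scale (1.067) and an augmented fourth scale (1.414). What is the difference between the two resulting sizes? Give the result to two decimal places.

Minor second: 0.882 × 1.067⁴ = 1.1432rem
Augmented fourth: 0.882 × 1.414⁴ = 3.5259rem
Difference: 3.5259 − 1.1432 = 2.3827rem

2.38rem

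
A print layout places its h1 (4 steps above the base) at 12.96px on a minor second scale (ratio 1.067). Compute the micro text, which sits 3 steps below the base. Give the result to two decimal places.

12.96 ÷ 1.067⁷ = 12.96 ÷ 1.57453 ≈ 8.231

8.23px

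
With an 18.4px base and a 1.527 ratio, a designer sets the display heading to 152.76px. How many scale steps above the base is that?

5

1.527ⁿ = 152.76 / 18.4 = 8.3022
n = ln(8.3022) / ln(1.527) = 2.1165 / 0.4233 ≈ 5.00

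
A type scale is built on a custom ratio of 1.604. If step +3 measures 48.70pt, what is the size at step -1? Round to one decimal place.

48.70 ÷ 1.604⁴ = 48.70 ÷ 6.61938 ≈ 7.357

7.4pt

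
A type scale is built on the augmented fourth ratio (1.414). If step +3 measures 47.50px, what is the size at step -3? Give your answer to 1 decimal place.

5.9px

Moving from step +3 to step -3 is 6 steps down, so divide by r⁶.
47.50 ÷ 1.414⁶ = 47.50 ÷ 7.99275 ≈ 5.943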